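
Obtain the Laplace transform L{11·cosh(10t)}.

L{cosh(ωt)} = s/(s² - ω²), so L{cosh(10t)} = s/(s² - 100). Then L{11·cosh(10t)} = 11·s/(s² - 100) = 11s/(s² - 100)

Final answer: 11s/(s² - 100)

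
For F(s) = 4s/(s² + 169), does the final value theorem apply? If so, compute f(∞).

The final value theorem requires all poles of sF(s) in the left half-plane. sF(s) = 4s²/(s² + 169) has poles at s = ±13i (imaginary axis). Theorem does NOT apply (oscillatory system).

Final answer: Not applicable (oscillatory)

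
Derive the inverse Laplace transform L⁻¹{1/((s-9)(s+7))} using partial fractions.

Decompose: A/(s-9) + B/(s+7). A = 1/16, B = -1/16. f(t) = (e^(9t) - e^(-7t))/16

Final answer: (e^(9t) - e^(-7t))/16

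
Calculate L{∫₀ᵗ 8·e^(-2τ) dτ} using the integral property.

L{∫₀ᵗ f(τ)dτ} = F(s)/s with F(s) = 8/(s+2), so L{∫₀ᵗ 8·e^(-2τ) dτ} = 8/(s(s+2))

Final answer: 8/(s(s+2))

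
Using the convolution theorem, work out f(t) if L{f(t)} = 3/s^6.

3/s^6 = (3/s)·(1/s^5) = L{3}·L{t^4/24}. By convolution, f(t) = 3*t^4/24 = ∫₀ᵗ 3·τ^4/24 dτ = 3·t^5/120

Final answer: 3·t^5/120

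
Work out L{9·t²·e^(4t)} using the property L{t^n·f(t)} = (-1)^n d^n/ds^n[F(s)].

L{e^(4t)} = 1/(s-4). d/ds[1/(s-4)] = -1/(s-4)². d²/ds²[1/(s-4)] = 2/(s-4)³. So L{t²·e^(4t)} = (-1)² · 2/(s-4)³ = 2/(s-4)³. Then L{9·t²·e^(4t)} = 9·2/(s-4)³ = 18/(s-4)³

Final answer: 18/(s-4)³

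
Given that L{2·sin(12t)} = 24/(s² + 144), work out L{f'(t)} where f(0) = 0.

L{f'(t)} = s·F(s) - f(0) = s·24/(s² + 144) - 0 = 24s/(s² + 144)

Final answer: 24s/(s² + 144)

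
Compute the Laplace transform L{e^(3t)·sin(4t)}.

L{e^(at)·sin(ωt)} = ω/((s-a)² + ω²), so L{e^(3t)·sin(4t)} = 4/((s-3)² + 16)

Final answer: 4/((s-3)² + 16)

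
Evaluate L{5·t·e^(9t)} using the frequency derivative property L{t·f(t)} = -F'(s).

L{e^(9t)} = 1/(s-9). By frequency derivative: L{t·e^(9t)} = -d/ds[1/(s-9)] = -(-1)/(s-9)² = 1/(s-9)². Then L{5·t·e^(9t)} = 5·1/(s-9)² = 5/(s-9)²

Final answer: 5/(s-9)²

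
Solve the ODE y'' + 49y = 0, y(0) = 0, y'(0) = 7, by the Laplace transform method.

L{y''} + 49L{y} = 0. s²Y - 0 - 7 + 49Y = 0. Y(s² + 49) = 7. Y = (7)/(s² + 49). Inverting: y(t) = sin(7t)

Final answer: y(t) = sin(7t)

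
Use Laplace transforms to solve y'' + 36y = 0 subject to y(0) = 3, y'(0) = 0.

L{y''} + 36L{y} = 0. s²Y - 3s - 0 + 36Y = 0. Y(s² + 36) = 3s. Y = (3s)/(s² + 36). Inverting: y(t) = 3cos(6t)

Final answer: y(t) = 3cos(6t)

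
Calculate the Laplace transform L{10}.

L{10} = 10 · L{1} = 10/s

Final answer: 10/s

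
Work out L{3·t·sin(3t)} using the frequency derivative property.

L{sin(3t)} = 3/(s² + 9). By L{t·f(t)} = -F'(s): -d/ds[3/(s² + 9)] = -(3)·(-2s)/(s² + 9)² = 6s/(s² + 9)². Then L{3·t·sin(3t)} = 3·6s/(s² + 9)² = 18s/(s² + 9)²

Final answer: 18s/(s² + 9)²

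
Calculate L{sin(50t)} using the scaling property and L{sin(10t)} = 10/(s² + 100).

Using L{f(at)} = (1/a)F(s/a) with a=5: L{sin(50t)} = (1/5) · 10/((s/5)² + 100) = (1/5) · 10·25/(s² + 2500) = 50/(s² + 2500)

Final answer: 50/(s² + 2500)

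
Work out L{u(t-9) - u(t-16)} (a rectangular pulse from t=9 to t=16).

L{u(t-a)} = e^(-as)/s. L{u(t-9) - u(t-16)} = (e^(-9s) - e^(-16s))/s

Final answer: (e^(-9s) - e^(-16s))/s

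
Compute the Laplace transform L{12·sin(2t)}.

L{sin(ωt)} = ω/(s² + ω²), so L{sin(2t)} = 2/(s² + 4). Then L{12·sin(2t)} = 12·2/(s² + 4) = 24/(s² + 4)

Final answer: 24/(s² + 4)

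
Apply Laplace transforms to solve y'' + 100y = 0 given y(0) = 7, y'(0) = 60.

L{y''} + 100L{y} = 0. s²Y - 7s - 60 + 100Y = 0. Y(s² + 100) = 7s + 60. Y = (7s + 60)/(s² + 100). Inverting: y(t) = 7cos(10t) + 6sin(10t)

Final answer: y(t) = 7cos(10t) + 6sin(10t)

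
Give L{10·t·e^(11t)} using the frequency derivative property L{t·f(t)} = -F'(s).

L{e^(11t)} = 1/(s-11). By frequency derivative: L{t·e^(11t)} = -d/ds[1/(s-11)] = -(-1)/(s-11)² = 1/(s-11)². Then L{10·t·e^(11t)} = 10·1/(s-11)² = 10/(s-11)²

Final answer: 10/(s-11)²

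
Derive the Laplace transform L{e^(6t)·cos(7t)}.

L{e^(at)·cos(ωt)} = (s-a)/((s-a)² + ω²), so L{e^(6t)·cos(7t)} = (s-6)/((s-6)² + 49)

Final answer: (s-6)/((s-6)² + 49)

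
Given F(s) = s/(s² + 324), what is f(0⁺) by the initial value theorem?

f(0⁺) = lim_{s→∞} s·s/(s² + 324) = lim_{s→∞} s²/(s² + 324) = 1

Final answer: 1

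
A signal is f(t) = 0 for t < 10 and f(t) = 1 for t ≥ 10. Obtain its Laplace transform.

f(t) = u(t-10). L{u(t-10)} = e^(-10s)/s, so L{f(t)} = e^(-10s)/s

Final answer: e^(-10s)/s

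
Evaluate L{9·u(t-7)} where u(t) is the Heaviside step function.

L{u(t-a)} = e^(-as)/s. Here a=7, so L{u(t-7)} = e^(-7s)/s, and L{9·u(t-7)} = 9·e^(-7s)/s

Final answer: 9·e^(-7s)/s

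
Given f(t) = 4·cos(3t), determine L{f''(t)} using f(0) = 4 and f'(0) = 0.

F(s) = 4s/(s² + 9). L{f''(t)} = s²F(s) - sf(0) - f'(0) = 4s³/(s² + 9) - 4s = (4s³ - 4s(s² + 9))/(s² + 9) = -36s/(s² + 9)

Final answer: -36s/(s² + 9)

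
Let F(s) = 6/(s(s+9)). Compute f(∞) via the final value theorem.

f(∞) = lim_{s→0} s·6/(s(s+9)) = lim_{s→0} 6/(s+9) = 6/9 = 2/3

Final answer: 2/3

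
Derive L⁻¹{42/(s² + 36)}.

This is the form c·a/(s² + a²) with a = 6, c = 7. L⁻¹ = 7·sin(6t)

Final answer: 7·sin(6t)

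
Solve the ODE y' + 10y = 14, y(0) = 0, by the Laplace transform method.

sY + 10Y = 14/s. Y = 14/(s(s+10)). Partial fractions: Y = 7/5/s - 7/5/(s+10)

Final answer: y(t) = 7/5(1 - e^(-10t))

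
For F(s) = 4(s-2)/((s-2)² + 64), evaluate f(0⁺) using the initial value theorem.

f(0⁺) = lim_{s→∞} sF(s) = lim_{s→∞} 4s(s-2)/((s-2)² + 64) = 4

Final answer: 4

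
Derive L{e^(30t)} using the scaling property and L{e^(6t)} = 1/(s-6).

Using L{f(at)} = (1/a)F(s/a) with a=5 and f(t) = e^(6t): L{e^(30t)} = (1/5) · 1/((s/5)-6) = (1/5) · 5/(s-30) = 1/(s-30)

Final answer: 1/(s-30)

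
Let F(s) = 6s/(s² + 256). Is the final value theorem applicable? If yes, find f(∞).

The final value theorem requires all poles of sF(s) in the left half-plane. sF(s) = 6s²/(s² + 256) has poles at s = ±16i (imaginary axis). Theorem does NOT apply (oscillatory system).

Final answer: Not applicable (oscillatory)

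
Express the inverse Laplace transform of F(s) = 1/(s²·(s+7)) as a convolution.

1/(s²·(s+7)) = (1/s^2)·(1/(s+7)) = L{t}·L{e^(-7t)}. So f(t) = t*e^(-7t) = ∫₀ᵗ τ·e^(-7(t-τ)) dτ

Final answer: ∫₀ᵗ τ·e^(-7(t-τ)) dτ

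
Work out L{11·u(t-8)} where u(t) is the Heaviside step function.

L{u(t-a)} = e^(-as)/s. Here a=8, so L{u(t-8)} = e^(-8s)/s, and L{11·u(t-8)} = 11·e^(-8s)/s

Final answer: 11·e^(-8s)/s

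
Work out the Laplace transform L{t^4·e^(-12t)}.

L{t^n·e^(at)} = n!/(s-a)^(n+1), so L{t^4·e^(-12t)} = 24/(s+12)^5

Final answer: 24/(s+12)^5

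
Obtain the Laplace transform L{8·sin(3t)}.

L{sin(ωt)} = ω/(s² + ω²), so L{sin(3t)} = 3/(s² + 9). Then L{8·sin(3t)} = 8·3/(s² + 9) = 24/(s² + 9)

Final answer: 24/(s² + 9)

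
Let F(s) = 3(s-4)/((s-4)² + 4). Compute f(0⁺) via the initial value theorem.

f(0⁺) = lim_{s→∞} sF(s) = lim_{s→∞} 3s(s-4)/((s-4)² + 4) = 3

Final answer: 3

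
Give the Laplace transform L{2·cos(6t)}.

L{cos(ωt)} = s/(s² + ω²), so L{cos(6t)} = s/(s² + 36). Then L{2·cos(6t)} = 2·s/(s² + 36) = 2s/(s² + 36)

Final answer: 2s/(s² + 36)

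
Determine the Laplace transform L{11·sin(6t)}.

L{sin(ωt)} = ω/(s² + ω²), so L{sin(6t)} = 6/(s² + 36). Then L{11·sin(6t)} = 11·6/(s² + 36) = 66/(s² + 36)

Final answer: 66/(s² + 36)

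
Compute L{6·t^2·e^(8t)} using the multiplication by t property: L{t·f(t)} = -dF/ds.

Using L{t^n·e^(at)} = n!/(s-a)^(n+1), L{t^2·e^(8t)} = 2/(s-8)^3, so L{6·t^2·e^(8t)} = 6·2/(s-8)^3 = 12/(s-8)^3

Final answer: 12/(s-8)^3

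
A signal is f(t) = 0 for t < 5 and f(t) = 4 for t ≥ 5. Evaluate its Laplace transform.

f(t) = 4·u(t-5). L{u(t-5)} = e^(-5s)/s, so L{f(t)} = 4·e^(-5s)/s

Final answer: 4·e^(-5s)/s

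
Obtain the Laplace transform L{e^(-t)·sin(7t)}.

L{e^(at)·sin(ωt)} = ω/((s-a)² + ω²), so L{e^(-t)·sin(7t)} = 7/((s+1)² + 49)

Final answer: 7/((s+1)² + 49)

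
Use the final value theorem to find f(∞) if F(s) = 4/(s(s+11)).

f(∞) = lim_{s→0} s·4/(s(s+11)) = lim_{s→0} 4/(s+11) = 4/11 = 4/11

Final answer: 4/11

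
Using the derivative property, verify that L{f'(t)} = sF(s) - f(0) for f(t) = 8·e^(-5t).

f'(t) = -40e^(-5t). Direct: L{f'(t)} = -40/(s+5). Property: s·8/(s+5) - 8 = (8s - 8(s+5))/(s+5) = -40/(s+5). ✓

Final answer: -40/(s+5)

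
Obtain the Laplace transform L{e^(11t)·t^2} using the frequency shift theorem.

L{e^(at)·t^n} = n!/(s-a)^(n+1), so L{e^(11t)·t^2} = 2/(s-11)^3

Final answer: 2/(s-11)^3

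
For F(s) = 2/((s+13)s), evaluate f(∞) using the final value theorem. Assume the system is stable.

f(∞) = lim_{s→0} sF(s) = lim_{s→0} 2/(s+13) = 2/13

Final answer: 2/13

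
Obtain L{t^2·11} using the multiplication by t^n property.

L{11} = 11/s. d^1/ds^1[1/s] = -1/s². d^2/ds^2[1/s] = 2/s^3. So L{t^2} = (-1)^{2}·2/s^3 = 2/s^3. Then L{t^2·11} = 11·2/s^3 = 22/s^3

Final answer: 22/s^3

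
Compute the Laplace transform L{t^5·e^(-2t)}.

L{t^n·e^(at)} = n!/(s-a)^(n+1), so L{t^5·e^(-2t)} = 120/(s+2)^6

Final answer: 120/(s+2)^6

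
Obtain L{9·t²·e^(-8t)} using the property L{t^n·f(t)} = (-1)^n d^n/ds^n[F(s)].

L{e^(-8t)} = 1/(s+8). d/ds[1/(s+8)] = -1/(s+8)². d²/ds²[1/(s+8)] = 2/(s+8)³. So L{t²·e^(-8t)} = (-1)² · 2/(s+8)³ = 2/(s+8)³. Then L{9·t²·e^(-8t)} = 9·2/(s+8)³ = 18/(s+8)³

Final answer: 18/(s+8)³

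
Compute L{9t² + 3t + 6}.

L{9t² + 3t + 6} = 9·2/s³ + 3/s² + 6/s = 18/s³ + 3/s² + 6/s

Final answer: 18/s³ + 3/s² + 6/s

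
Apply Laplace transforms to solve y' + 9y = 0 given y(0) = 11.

L{y'} + 9L{y} = 0. sY - 11 + 9Y = 0. Y(s+9) = 11. Y = 11/(s+9)

Final answer: y(t) = 11e^(-9t)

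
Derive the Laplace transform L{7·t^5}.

L{t^n} = n!/s^(n+1), so L{t^5} = 120/s^6. Then L{7·t^5} = 7·120/s^6 = 840/s^6

Final answer: 840/s^6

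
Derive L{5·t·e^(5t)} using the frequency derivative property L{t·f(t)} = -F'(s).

L{e^(5t)} = 1/(s-5). By frequency derivative: L{t·e^(5t)} = -d/ds[1/(s-5)] = -(-1)/(s-5)² = 1/(s-5)². Then L{5·t·e^(5t)} = 5·1/(s-5)² = 5/(s-5)²

Final answer: 5/(s-5)²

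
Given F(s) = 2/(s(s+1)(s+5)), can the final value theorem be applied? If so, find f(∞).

Poles of sF(s) = 2/((s+1)(s+5)) are at s = -1 and s = -5, both in the left half-plane. Theorem applies. f(∞) = lim_{s→0} sF(s) = 2/(1·5) = 2/5

Final answer: 2/5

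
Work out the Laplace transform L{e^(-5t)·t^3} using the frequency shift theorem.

L{e^(at)·t^n} = n!/(s-a)^(n+1), so L{e^(-5t)·t^3} = 6/(s+5)^4

Final answer: 6/(s+5)^4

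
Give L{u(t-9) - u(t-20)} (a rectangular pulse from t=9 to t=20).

L{u(t-a)} = e^(-as)/s. L{u(t-9) - u(t-20)} = (e^(-9s) - e^(-20s))/s

Final answer: (e^(-9s) - e^(-20s))/s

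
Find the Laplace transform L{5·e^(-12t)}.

L{e^(at)} = 1/(s-a), so L{e^(-12t)} = 1/(s+12). Then L{5·e^(-12t)} = 5/(s+12)

Final answer: 5/(s+12)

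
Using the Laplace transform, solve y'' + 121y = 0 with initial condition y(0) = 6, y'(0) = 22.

L{y''} + 121L{y} = 0. s²Y - 6s - 22 + 121Y = 0. Y(s² + 121) = 6s + 22. Y = (6s + 22)/(s² + 121). Inverting: y(t) = 6cos(11t) + 2sin(11t)

Final answer: y(t) = 6cos(11t) + 2sin(11t)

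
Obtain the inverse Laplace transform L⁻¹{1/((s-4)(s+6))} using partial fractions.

Decompose: A/(s-4) + B/(s+6). A = 1/10, B = -1/10. f(t) = (e^(4t) - e^(-6t))/10

Final answer: (e^(4t) - e^(-6t))/10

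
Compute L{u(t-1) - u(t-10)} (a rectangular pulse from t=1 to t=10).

L{u(t-a)} = e^(-as)/s. L{u(t-1) - u(t-10)} = (e^(-s) - e^(-10s))/s

Final answer: (e^(-s) - e^(-10s))/s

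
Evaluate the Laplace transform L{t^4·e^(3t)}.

L{t^n·e^(at)} = n!/(s-a)^(n+1), so L{t^4·e^(3t)} = 24/(s-3)^5

Final answer: 24/(s-3)^5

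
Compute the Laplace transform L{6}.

L{6} = 6 · L{1} = 6/s

Final answer: 6/s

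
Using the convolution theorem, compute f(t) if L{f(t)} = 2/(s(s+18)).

2/(s(s+18)) = (2/s)·(1/(s+18)) = L{2}·L{e^(-18t)}. By convolution, f(t) = 2*e^(-18t) = ∫₀ᵗ 2·e^(-18τ) dτ = 2·(1 - e^(-18t))/18

Final answer: 2·(1 - e^(-18t))/18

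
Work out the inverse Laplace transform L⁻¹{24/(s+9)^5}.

L⁻¹{n!/(s-a)^(n+1)} = t^n·e^(at), so L⁻¹{24/(s+9)^5} = t^4·e^(-9t)

Final answer: t^4·e^(-9t)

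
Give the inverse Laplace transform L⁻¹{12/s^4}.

L⁻¹{n!/s^(n+1)} = t^n with n=3. So L⁻¹{6/s^4} = t^3, and L⁻¹{12/s^4} = (12/6)·t^3 = 2·t^3

Final answer: 2·t^3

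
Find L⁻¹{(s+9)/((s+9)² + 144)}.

Using frequency shift: L⁻¹{(s-a)/((s-a)² + b²)} = e^(at)cos(bt). Here a=-9, b=12

Final answer: e^(-9t)·cos(12t)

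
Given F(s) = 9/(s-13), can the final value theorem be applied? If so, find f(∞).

sF(s) = 9s/(s-13) has a pole at s = 13 in the right half-plane. Theorem does NOT apply (unstable system; f(t) = 9·e^(13t) grows without bound).

Final answer: Not applicable (unstable)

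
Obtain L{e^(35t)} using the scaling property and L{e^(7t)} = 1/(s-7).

Using L{f(at)} = (1/a)F(s/a) with a=5 and f(t) = e^(7t): L{e^(35t)} = (1/5) · 1/((s/5)-7) = (1/5) · 5/(s-35) = 1/(s-35)

Final answer: 1/(s-35)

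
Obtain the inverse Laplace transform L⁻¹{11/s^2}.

L⁻¹{n!/s^(n+1)} = t^n with n=1. So L⁻¹{1/s^2} = t, and L⁻¹{11/s^2} = (11/1)·t = 11·t

Final answer: 11·t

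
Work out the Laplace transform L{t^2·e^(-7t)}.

L{t^n·e^(at)} = n!/(s-a)^(n+1), so L{t^2·e^(-7t)} = 2/(s+7)^3

Final answer: 2/(s+7)^3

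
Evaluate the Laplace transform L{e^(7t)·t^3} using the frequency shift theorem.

L{e^(at)·t^n} = n!/(s-a)^(n+1), so L{e^(7t)·t^3} = 6/(s-7)^4

Final answer: 6/(s-7)^4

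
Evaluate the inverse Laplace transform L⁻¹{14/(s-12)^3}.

L⁻¹{n!/(s-a)^(n+1)} = t^n·e^(at) with n=2, a=12. So L⁻¹{2/(s-12)^3} = t^2·e^(12t), and L⁻¹{14/(s-12)^3} = (14/2)·t^2·e^(12t) = 7·t^2·e^(12t)

Final answer: 7·t^2·e^(12t)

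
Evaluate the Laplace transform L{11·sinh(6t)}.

L{sinh(ωt)} = ω/(s² - ω²), so L{sinh(6t)} = 6/(s² - 36). Then L{11·sinh(6t)} = 11·6/(s² - 36) = 66/(s² - 36)

Final answer: 66/(s² - 36)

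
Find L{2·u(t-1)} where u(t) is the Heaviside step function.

L{u(t-a)} = e^(-as)/s. Here a=1, so L{u(t-1)} = e^(-s)/s, and L{2·u(t-1)} = 2·e^(-s)/s

Final answer: 2·e^(-s)/s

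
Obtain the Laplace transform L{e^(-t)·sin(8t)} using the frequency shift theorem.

Frequency shift: L{e^(at)f(t)} = F(s-a). L{e^(-t)·sin(8t)} = 8/((s+1)² + 64)

Final answer: 8/((s+1)² + 64)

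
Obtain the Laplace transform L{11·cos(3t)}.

L{cos(ωt)} = s/(s² + ω²), so L{cos(3t)} = s/(s² + 9). Then L{11·cos(3t)} = 11·s/(s² + 9) = 11s/(s² + 9)

Final answer: 11s/(s² + 9)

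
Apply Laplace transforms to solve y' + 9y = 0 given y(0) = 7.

L{y'} + 9L{y} = 0. sY - 7 + 9Y = 0. Y(s+9) = 7. Y = 7/(s+9)

Final answer: y(t) = 7e^(-9t)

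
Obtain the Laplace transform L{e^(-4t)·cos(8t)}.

L{e^(at)·cos(ωt)} = (s-a)/((s-a)² + ω²), so L{e^(-4t)·cos(8t)} = (s+4)/((s+4)² + 64)

Final answer: (s+4)/((s+4)² + 64)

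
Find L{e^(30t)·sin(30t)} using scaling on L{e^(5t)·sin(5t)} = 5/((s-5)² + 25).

Scaling with a=6: L{e^(30t)·sin(30t)} = (1/6) · 5/((s/6-5)² + 25). Simplifying: 30/((s-30)² + 900)

Final answer: 30/((s-30)² + 900)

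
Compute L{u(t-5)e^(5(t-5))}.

u(t-a)f(t-a) with f(t)=e^(5t). L{e^(5t)} = 1/(s-5). By time shift: e^(-5s)/(s-5)

Final answer: e^(-5s)/(s-5)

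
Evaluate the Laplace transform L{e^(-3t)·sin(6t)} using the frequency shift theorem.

Frequency shift: L{e^(at)f(t)} = F(s-a). L{e^(-3t)·sin(6t)} = 6/((s+3)² + 36)

Final answer: 6/((s+3)² + 36)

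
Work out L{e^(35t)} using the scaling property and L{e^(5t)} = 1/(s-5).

Using L{f(at)} = (1/a)F(s/a) with a=7 and f(t) = e^(5t): L{e^(35t)} = (1/7) · 1/((s/7)-5) = (1/7) · 7/(s-35) = 1/(s-35)

Final answer: 1/(s-35)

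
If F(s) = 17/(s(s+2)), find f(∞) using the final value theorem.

f(∞) = lim_{s→0} s·17/(s(s+2)) = lim_{s→0} 17/(s+2) = 17/2 = 17/2

Final answer: 17/2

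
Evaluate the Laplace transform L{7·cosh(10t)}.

L{cosh(ωt)} = s/(s² - ω²), so L{cosh(10t)} = s/(s² - 100). Then L{7·cosh(10t)} = 7·s/(s² - 100) = 7s/(s² - 100)

Final answer: 7s/(s² - 100)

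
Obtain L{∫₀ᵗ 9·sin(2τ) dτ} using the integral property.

L{∫₀ᵗ f(τ)dτ} = F(s)/s with F(s) = 18/(s² + 4), so the result is (18/(s² + 4))/s = 18/(s(s² + 4))

Final answer: 18/(s(s² + 4))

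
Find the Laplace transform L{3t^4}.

L{3t^4} = 3 · L{t^4} = 3 · 24/s^5 = 72/s^5

Final answer: 72/s^5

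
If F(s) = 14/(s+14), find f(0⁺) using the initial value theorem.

f(0⁺) = lim_{s→∞} s·14/(s+14) = lim_{s→∞} 14s/(s+14) = 14

Final answer: 14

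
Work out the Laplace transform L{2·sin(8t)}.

L{sin(ωt)} = ω/(s² + ω²), so L{sin(8t)} = 8/(s² + 64). Then L{2·sin(8t)} = 2·8/(s² + 64) = 16/(s² + 64)

Final answer: 16/(s² + 64)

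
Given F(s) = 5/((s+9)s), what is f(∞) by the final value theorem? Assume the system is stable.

f(∞) = lim_{s→0} sF(s) = lim_{s→0} 5/(s+9) = 5/9

Final answer: 5/9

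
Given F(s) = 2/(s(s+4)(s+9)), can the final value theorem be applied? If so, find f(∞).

Poles of sF(s) = 2/((s+4)(s+9)) are at s = -4 and s = -9, both in the left half-plane. Theorem applies. f(∞) = lim_{s→0} sF(s) = 2/(4·9) = 1/18

Final answer: 1/18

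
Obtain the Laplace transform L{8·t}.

L{t^n} = n!/s^(n+1), so L{t} = 1/s^2. Then L{8·t} = 8·1/s^2 = 8/s^2

Final answer: 8/s^2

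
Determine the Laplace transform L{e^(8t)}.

L{e^(at)} = 1/(s-a), so L{e^(8t)} = 1/(s-8)

Final answer: 1/(s-8)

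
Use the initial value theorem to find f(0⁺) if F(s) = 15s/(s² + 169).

f(0⁺) = lim_{s→∞} s·15s/(s² + 169) = lim_{s→∞} 15s²/(s² + 169) = 15

Final answer: 15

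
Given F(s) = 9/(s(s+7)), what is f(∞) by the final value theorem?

f(∞) = lim_{s→0} s·9/(s(s+7)) = lim_{s→0} 9/(s+7) = 9/7 = 9/7

Final answer: 9/7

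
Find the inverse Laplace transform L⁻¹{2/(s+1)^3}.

L⁻¹{n!/(s-a)^(n+1)} = t^n·e^(at) with n=2, a=-1. So L⁻¹{2/(s+1)^3} = t^2·e^(-t)

Final answer: t^2·e^(-t)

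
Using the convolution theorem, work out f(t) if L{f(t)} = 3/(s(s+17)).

3/(s(s+17)) = (3/s)·(1/(s+17)) = L{3}·L{e^(-17t)}. By convolution, f(t) = 3*e^(-17t) = ∫₀ᵗ 3·e^(-17τ) dτ = 3·(1 - e^(-17t))/17

Final answer: 3·(1 - e^(-17t))/17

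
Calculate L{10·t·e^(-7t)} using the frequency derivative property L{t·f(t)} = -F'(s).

L{e^(-7t)} = 1/(s+7). By frequency derivative: L{t·e^(-7t)} = -d/ds[1/(s+7)] = -(-1)/(s+7)² = 1/(s+7)². Then L{10·t·e^(-7t)} = 10·1/(s+7)² = 10/(s+7)²

Final answer: 10/(s+7)²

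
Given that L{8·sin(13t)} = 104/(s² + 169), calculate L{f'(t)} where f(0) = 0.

L{f'(t)} = s·F(s) - f(0) = s·104/(s² + 169) - 0 = 104s/(s² + 169)

Final answer: 104s/(s² + 169)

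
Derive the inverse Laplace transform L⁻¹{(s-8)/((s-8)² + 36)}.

Using frequency shift, L⁻¹{(s-8)/((s-8)² + 36)} = e^(8t)·cos(6t)

Final answer: e^(8t)·cos(6t)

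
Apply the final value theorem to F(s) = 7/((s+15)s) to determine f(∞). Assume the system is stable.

f(∞) = lim_{s→0} sF(s) = lim_{s→0} 7/(s+15) = 7/15

Final answer: 7/15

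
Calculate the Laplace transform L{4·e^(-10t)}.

L{e^(at)} = 1/(s-a), so L{e^(-10t)} = 1/(s+10). Then L{4·e^(-10t)} = 4/(s+10)

Final answer: 4/(s+10)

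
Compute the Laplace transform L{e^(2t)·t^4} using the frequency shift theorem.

L{e^(at)·t^n} = n!/(s-a)^(n+1), so L{e^(2t)·t^4} = 24/(s-2)^5

Final answer: 24/(s-2)^5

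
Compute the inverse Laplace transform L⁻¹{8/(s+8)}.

L⁻¹{1/(s-a)} = e^(at), so L⁻¹{1/(s+8)} = e^(-8t), and L⁻¹{8/(s+8)} = 8·e^(-8t)

Final answer: 8·e^(-8t)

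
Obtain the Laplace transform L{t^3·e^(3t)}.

L{t^n·e^(at)} = n!/(s-a)^(n+1), so L{t^3·e^(3t)} = 6/(s-3)^4

Final answer: 6/(s-3)^4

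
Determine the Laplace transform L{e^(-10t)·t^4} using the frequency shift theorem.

L{e^(at)·t^n} = n!/(s-a)^(n+1), so L{e^(-10t)·t^4} = 24/(s+10)^5

Final answer: 24/(s+10)^5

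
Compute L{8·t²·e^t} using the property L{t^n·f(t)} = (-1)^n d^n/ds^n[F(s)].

L{e^t} = 1/(s-1). d/ds[1/(s-1)] = -1/(s-1)². d²/ds²[1/(s-1)] = 2/(s-1)³. So L{t²·e^t} = (-1)² · 2/(s-1)³ = 2/(s-1)³. Then L{8·t²·e^t} = 8·2/(s-1)³ = 16/(s-1)³

Final answer: 16/(s-1)³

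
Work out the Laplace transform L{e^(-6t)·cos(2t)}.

L{e^(at)·cos(ωt)} = (s-a)/((s-a)² + ω²), so L{e^(-6t)·cos(2t)} = (s+6)/((s+6)² + 4)

Final answer: (s+6)/((s+6)² + 4)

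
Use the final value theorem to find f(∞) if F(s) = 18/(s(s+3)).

f(∞) = lim_{s→0} s·18/(s(s+3)) = lim_{s→0} 18/(s+3) = 18/3 = 6

Final answer: 6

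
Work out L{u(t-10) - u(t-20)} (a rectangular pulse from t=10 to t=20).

L{u(t-a)} = e^(-as)/s. L{u(t-10) - u(t-20)} = (e^(-10s) - e^(-20s))/s

Final answer: (e^(-10s) - e^(-20s))/s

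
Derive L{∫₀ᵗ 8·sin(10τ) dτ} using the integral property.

L{∫₀ᵗ f(τ)dτ} = F(s)/s with F(s) = 80/(s² + 100), so the result is (80/(s² + 100))/s = 80/(s(s² + 100))

Final answer: 80/(s(s² + 100))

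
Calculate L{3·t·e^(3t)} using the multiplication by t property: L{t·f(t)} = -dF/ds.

Using L{t^n·e^(at)} = n!/(s-a)^(n+1), L{t·e^(3t)} = 1/(s-3)^2, so L{3·t·e^(3t)} = 3·1/(s-3)^2 = 3/(s-3)^2

Final answer: 3/(s-3)^2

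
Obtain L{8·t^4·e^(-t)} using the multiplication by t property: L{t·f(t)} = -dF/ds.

Using L{t^n·e^(at)} = n!/(s-a)^(n+1), L{t^4·e^(-t)} = 24/(s+1)^5, so L{8·t^4·e^(-t)} = 8·24/(s+1)^5 = 192/(s+1)^5

Final answer: 192/(s+1)^5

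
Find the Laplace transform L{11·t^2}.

L{t^n} = n!/s^(n+1), so L{t^2} = 2/s^3. Then L{11·t^2} = 11·2/s^3 = 22/s^3

Final answer: 22/s^3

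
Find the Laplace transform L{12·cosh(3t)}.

L{cosh(ωt)} = s/(s² - ω²), so L{cosh(3t)} = s/(s² - 9). Then L{12·cosh(3t)} = 12·s/(s² - 9) = 12s/(s² - 9)

Final answer: 12s/(s² - 9)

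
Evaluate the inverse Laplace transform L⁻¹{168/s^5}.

L⁻¹{n!/s^(n+1)} = t^n with n=4. So L⁻¹{24/s^5} = t^4, and L⁻¹{168/s^5} = (168/24)·t^4 = 7·t^4

Final answer: 7·t^4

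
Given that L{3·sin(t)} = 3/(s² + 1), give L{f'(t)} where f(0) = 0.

L{f'(t)} = s·F(s) - f(0) = s·3/(s² + 1) - 0 = 3s/(s² + 1)

Final answer: 3s/(s² + 1)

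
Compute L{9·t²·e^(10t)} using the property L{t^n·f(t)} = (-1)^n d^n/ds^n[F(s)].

L{e^(10t)} = 1/(s-10). d/ds[1/(s-10)] = -1/(s-10)². d²/ds²[1/(s-10)] = 2/(s-10)³. So L{t²·e^(10t)} = (-1)² · 2/(s-10)³ = 2/(s-10)³. Then L{9·t²·e^(10t)} = 9·2/(s-10)³ = 18/(s-10)³

Final answer: 18/(s-10)³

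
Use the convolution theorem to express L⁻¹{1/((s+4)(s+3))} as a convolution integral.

1/((s+4)(s+3)) = (1/(s+4))·(1/(s+3)) = L{e^(-4t)}·L{e^(-3t)}. So f(t) = e^(-4t)*e^(-3t) = ∫₀ᵗ e^(-4τ)·e^(-3(t-τ)) dτ

Final answer: ∫₀ᵗ e^(-4τ)·e^(-3(t-τ)) dτ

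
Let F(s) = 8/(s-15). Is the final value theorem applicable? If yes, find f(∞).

sF(s) = 8s/(s-15) has a pole at s = 15 in the right half-plane. Theorem does NOT apply (unstable system; f(t) = 8·e^(15t) grows without bound).

Final answer: Not applicable (unstable)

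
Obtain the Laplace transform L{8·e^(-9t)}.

L{e^(at)} = 1/(s-a), so L{e^(-9t)} = 1/(s+9). Then L{8·e^(-9t)} = 8/(s+9)

Final answer: 8/(s+9)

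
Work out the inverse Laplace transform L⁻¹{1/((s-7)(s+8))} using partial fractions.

Decompose: A/(s-7) + B/(s+8). A = 1/15, B = -1/15. f(t) = (e^(7t) - e^(-8t))/15

Final answer: (e^(7t) - e^(-8t))/15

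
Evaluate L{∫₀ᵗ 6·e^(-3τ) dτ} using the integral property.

L{∫₀ᵗ f(τ)dτ} = F(s)/s with F(s) = 6/(s+3), so L{∫₀ᵗ 6·e^(-3τ) dτ} = 6/(s(s+3))

Final answer: 6/(s(s+3))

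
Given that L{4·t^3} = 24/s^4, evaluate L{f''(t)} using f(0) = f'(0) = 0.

L{f''(t)} = s²F(s) - sf(0) - f'(0) = s²·24/s^4 - 0 - 0 = 24/s^2

Final answer: 24/s^2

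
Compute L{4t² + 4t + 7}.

L{4t² + 4t + 7} = 4·2/s³ + 4/s² + 7/s = 8/s³ + 4/s² + 7/s

Final answer: 8/s³ + 4/s² + 7/s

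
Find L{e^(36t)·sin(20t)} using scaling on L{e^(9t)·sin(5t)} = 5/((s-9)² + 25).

Scaling with a=4: L{e^(36t)·sin(20t)} = (1/4) · 5/((s/4-9)² + 25). Simplifying: 20/((s-36)² + 400)

Final answer: 20/((s-36)² + 400)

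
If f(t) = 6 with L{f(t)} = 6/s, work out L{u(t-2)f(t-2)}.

Time shift theorem: L{u(t-a)f(t-a)} = e^(-as)F(s). Here a=2, F(s) = 6/s, so L{u(t-2)f(t-2)} = e^(-2s)·6/s

Final answer: e^(-2s)·6/s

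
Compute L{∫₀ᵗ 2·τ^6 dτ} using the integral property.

L{∫₀ᵗ f(τ)dτ} = F(s)/s with f(t) = 2t^6. F(s) = 1440/s^7, so L{∫₀ᵗ 2·τ^6 dτ} = (1440/s^7)/s = 1440/s^8. (Check: ∫₀ᵗ 2·τ^6 dτ = 2t^7/7.)

Final answer: 1440/s^8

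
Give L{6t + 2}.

L{6t + 2} = 6·L{t} + 2·L{1} = 6/s² + 2/s

Final answer: 6/s² + 2/s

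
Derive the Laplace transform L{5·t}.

L{t^n} = n!/s^(n+1), so L{t} = 1/s^2. Then L{5·t} = 5·1/s^2 = 5/s^2

Final answer: 5/s^2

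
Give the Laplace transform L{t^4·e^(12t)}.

L{t^n·e^(at)} = n!/(s-a)^(n+1), so L{t^4·e^(12t)} = 24/(s-12)^5

Final answer: 24/(s-12)^5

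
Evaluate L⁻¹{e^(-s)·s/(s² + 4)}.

L⁻¹{s/(s² + 4)} = cos(2t). By the time shift theorem, L⁻¹{e^(-as)F(s)} = u(t-a)f(t-a) with a=1, so L⁻¹{e^(-s)·s/(s² + 4)} = u(t-1)·cos(2(t-1))

Final answer: u(t-1)·cos(2(t-1))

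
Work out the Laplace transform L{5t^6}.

L{5t^6} = 5 · L{t^6} = 5 · 720/s^7 = 3600/s^7

Final answer: 3600/s^7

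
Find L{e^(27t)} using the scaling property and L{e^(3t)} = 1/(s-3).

Using L{f(at)} = (1/a)F(s/a) with a=9 and f(t) = e^(3t): L{e^(27t)} = (1/9) · 1/((s/9)-3) = (1/9) · 9/(s-27) = 1/(s-27)

Final answer: 1/(s-27)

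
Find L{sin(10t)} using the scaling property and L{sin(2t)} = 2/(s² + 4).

Using L{f(at)} = (1/a)F(s/a) with a=5: L{sin(10t)} = (1/5) · 2/((s/5)² + 4) = (1/5) · 2·25/(s² + 100) = 10/(s² + 100)

Final answer: 10/(s² + 100)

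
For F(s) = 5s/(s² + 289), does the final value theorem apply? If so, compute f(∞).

The final value theorem requires all poles of sF(s) in the left half-plane. sF(s) = 5s²/(s² + 289) has poles at s = ±17i (imaginary axis). Theorem does NOT apply (oscillatory system).

Final answer: Not applicable (oscillatory)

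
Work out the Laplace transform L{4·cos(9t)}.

L{cos(ωt)} = s/(s² + ω²), so L{cos(9t)} = s/(s² + 81). Then L{4·cos(9t)} = 4·s/(s² + 81) = 4s/(s² + 81)

Final answer: 4s/(s² + 81)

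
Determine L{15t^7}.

L{t^n} = n!/s^(n+1). So L{15t^7} = 15·7!/s^8 = 75600/s^8

Final answer: 75600/s^8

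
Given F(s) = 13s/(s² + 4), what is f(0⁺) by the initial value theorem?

f(0⁺) = lim_{s→∞} s·13s/(s² + 4) = lim_{s→∞} 13s²/(s² + 4) = 13

Final answer: 13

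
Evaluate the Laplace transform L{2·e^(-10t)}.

L{e^(at)} = 1/(s-a), so L{e^(-10t)} = 1/(s+10). Then L{2·e^(-10t)} = 2/(s+10)

Final answer: 2/(s+10)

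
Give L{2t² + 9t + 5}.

L{2t² + 9t + 5} = 2·2/s³ + 9/s² + 5/s = 4/s³ + 9/s² + 5/s

Final answer: 4/s³ + 9/s² + 5/s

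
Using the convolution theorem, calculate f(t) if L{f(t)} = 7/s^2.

7/s^2 = (7/s)·(1/s) = L{7}·L{1}. By convolution, f(t) = 7*1 = ∫₀ᵗ 7·1 dτ = 7·t

Final answer: 7·t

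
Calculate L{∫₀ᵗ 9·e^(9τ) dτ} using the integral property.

L{∫₀ᵗ f(τ)dτ} = F(s)/s with F(s) = 9/(s-9), so L{∫₀ᵗ 9·e^(9τ) dτ} = 9/(s(s-9))

Final answer: 9/(s(s-9))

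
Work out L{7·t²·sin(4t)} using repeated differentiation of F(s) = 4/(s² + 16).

F(s) = 4/(s² + 16). F'(s) = -8s/(s² + 16)². F''(s) = -8(16 - 3s²)/(s² + 16)³ = (24s² - 128)/(s² + 16)³. So L{t²·sin(4t)} = (-1)² F''(s) = (24s² - 128)/(s² + 16)³. Then L{7·t²·sin(4t)} = 7·(24s² - 128)/(s² + 16)³ = (168s² - 896)/(s² + 16)³

Final answer: (168s² - 896)/(s² + 16)³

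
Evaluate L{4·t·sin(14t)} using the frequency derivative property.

L{sin(14t)} = 14/(s² + 196). By L{t·f(t)} = -F'(s): -d/ds[14/(s² + 196)] = -(14)·(-2s)/(s² + 196)² = 28s/(s² + 196)². Then L{4·t·sin(14t)} = 4·28s/(s² + 196)² = 112s/(s² + 196)²

Final answer: 112s/(s² + 196)²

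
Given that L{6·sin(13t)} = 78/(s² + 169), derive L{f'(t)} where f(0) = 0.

L{f'(t)} = s·F(s) - f(0) = s·78/(s² + 169) - 0 = 78s/(s² + 169)

Final answer: 78s/(s² + 169)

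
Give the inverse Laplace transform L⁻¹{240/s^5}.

L⁻¹{n!/s^(n+1)} = t^n with n=4. So L⁻¹{24/s^5} = t^4, and L⁻¹{240/s^5} = (240/24)·t^4 = 10·t^4

Final answer: 10·t^4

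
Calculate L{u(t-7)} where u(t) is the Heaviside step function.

L{u(t-a)} = e^(-as)/s. Here a=7, so L{u(t-7)} = e^(-7s)/s

Final answer: e^(-7s)/s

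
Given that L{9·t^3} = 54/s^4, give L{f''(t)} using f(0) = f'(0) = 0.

L{f''(t)} = s²F(s) - sf(0) - f'(0) = s²·54/s^4 - 0 - 0 = 54/s^2

Final answer: 54/s^2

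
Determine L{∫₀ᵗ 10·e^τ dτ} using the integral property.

L{∫₀ᵗ f(τ)dτ} = F(s)/s with F(s) = 10/(s-1), so L{∫₀ᵗ 10·e^τ dτ} = 10/(s(s-1))

Final answer: 10/(s(s-1))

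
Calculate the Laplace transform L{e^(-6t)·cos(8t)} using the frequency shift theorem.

Frequency shift: L{e^(at)f(t)} = F(s-a). L{e^(-6t)·cos(8t)} = (s+6)/((s+6)² + 64)

Final answer: (s+6)/((s+6)² + 64)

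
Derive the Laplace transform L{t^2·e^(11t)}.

L{t^n·e^(at)} = n!/(s-a)^(n+1), so L{t^2·e^(11t)} = 2/(s-11)^3

Final answer: 2/(s-11)^3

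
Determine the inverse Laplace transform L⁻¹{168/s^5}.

L⁻¹{n!/s^(n+1)} = t^n with n=4. So L⁻¹{24/s^5} = t^4, and L⁻¹{168/s^5} = (168/24)·t^4 = 7·t^4

Final answer: 7·t^4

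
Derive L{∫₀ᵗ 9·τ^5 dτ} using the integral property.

L{∫₀ᵗ f(τ)dτ} = F(s)/s with f(t) = 9t^5. F(s) = 1080/s^6, so L{∫₀ᵗ 9·τ^5 dτ} = (1080/s^6)/s = 1080/s^7. (Check: ∫₀ᵗ 9·τ^5 dτ = 9t^6/6.)

Final answer: 1080/s^7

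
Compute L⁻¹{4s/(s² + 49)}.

This is the form c·s/(s² + a²) with a = 7, c = 4. L⁻¹ = 4·cos(7t)

Final answer: 4·cos(7t)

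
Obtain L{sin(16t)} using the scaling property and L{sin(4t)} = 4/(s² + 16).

Using L{f(at)} = (1/a)F(s/a) with a=4: L{sin(16t)} = (1/4) · 4/((s/4)² + 16) = (1/4) · 4·16/(s² + 256) = 16/(s² + 256)

Final answer: 16/(s² + 256)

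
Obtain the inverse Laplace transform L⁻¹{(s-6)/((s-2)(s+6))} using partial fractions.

Using partial fractions, f(t) = (-4e^(2t) + 12e^(-6t))/8

Final answer: (-4e^(2t) + 12e^(-6t))/8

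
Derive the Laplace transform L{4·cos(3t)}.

L{cos(ωt)} = s/(s² + ω²), so L{cos(3t)} = s/(s² + 9). Then L{4·cos(3t)} = 4·s/(s² + 9) = 4s/(s² + 9)

Final answer: 4s/(s² + 9)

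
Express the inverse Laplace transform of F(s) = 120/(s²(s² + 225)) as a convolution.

120/(s²(s² + 225)) = (1/s²)·(120/(s² + 225)) = L{t}·L{8·sin(15t)}. So f(t) = t*(8·sin(15t)) = ∫₀ᵗ 8τ·sin(15(t-τ)) dτ

Final answer: ∫₀ᵗ 8τ·sin(15(t-τ)) dτ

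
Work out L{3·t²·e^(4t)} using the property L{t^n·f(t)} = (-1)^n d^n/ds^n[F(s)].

L{e^(4t)} = 1/(s-4). d/ds[1/(s-4)] = -1/(s-4)². d²/ds²[1/(s-4)] = 2/(s-4)³. So L{t²·e^(4t)} = (-1)² · 2/(s-4)³ = 2/(s-4)³. Then L{3·t²·e^(4t)} = 3·2/(s-4)³ = 6/(s-4)³

Final answer: 6/(s-4)³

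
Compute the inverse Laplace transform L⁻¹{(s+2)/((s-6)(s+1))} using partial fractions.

Using partial fractions, f(t) = (8e^(6t) - e^(-t))/7

Final answer: (8e^(6t) - e^(-t))/7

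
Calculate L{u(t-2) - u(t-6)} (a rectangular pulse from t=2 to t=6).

L{u(t-a)} = e^(-as)/s. L{u(t-2) - u(t-6)} = (e^(-2s) - e^(-6s))/s

Final answer: (e^(-2s) - e^(-6s))/s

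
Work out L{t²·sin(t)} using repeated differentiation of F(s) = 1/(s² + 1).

F(s) = 1/(s² + 1). F'(s) = -2s/(s² + 1)². F''(s) = -2(1 - 3s²)/(s² + 1)³ = (6s² - 2)/(s² + 1)³. So L{t²·sin(t)} = (-1)² F''(s) = (6s² - 2)/(s² + 1)³

Final answer: (6s² - 2)/(s² + 1)³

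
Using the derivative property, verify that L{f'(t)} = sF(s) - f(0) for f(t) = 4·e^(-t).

f'(t) = -4e^(-t). Direct: L{f'(t)} = -4/(s+1). Property: s·4/(s+1) - 4 = (4s - 4(s+1))/(s+1) = -4/(s+1). ✓

Final answer: -4/(s+1)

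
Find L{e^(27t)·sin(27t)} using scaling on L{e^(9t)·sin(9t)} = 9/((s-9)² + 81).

Scaling with a=3: L{e^(27t)·sin(27t)} = (1/3) · 9/((s/3-9)² + 81). Simplifying: 27/((s-27)² + 729)

Final answer: 27/((s-27)² + 729)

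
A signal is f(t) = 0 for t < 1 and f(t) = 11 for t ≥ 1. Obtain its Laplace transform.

f(t) = 11·u(t-1). L{u(t-1)} = e^(-s)/s, so L{f(t)} = 11·e^(-s)/s

Final answer: 11·e^(-s)/s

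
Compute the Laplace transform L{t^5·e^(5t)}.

L{t^n·e^(at)} = n!/(s-a)^(n+1), so L{t^5·e^(5t)} = 120/(s-5)^6

Final answer: 120/(s-5)^6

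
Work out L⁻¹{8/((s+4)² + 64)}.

Form: b/((s-a)² + b²) → e^(at)sin(bt). With a=-4, b=8

Final answer: e^(-4t)·sin(8t)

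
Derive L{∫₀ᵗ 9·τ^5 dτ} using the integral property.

L{∫₀ᵗ f(τ)dτ} = F(s)/s with f(t) = 9t^5. F(s) = 1080/s^6, so L{∫₀ᵗ 9·τ^5 dτ} = (1080/s^6)/s = 1080/s^7. (Check: ∫₀ᵗ 9·τ^5 dτ = 9t^6/6.)

Final answer: 1080/s^7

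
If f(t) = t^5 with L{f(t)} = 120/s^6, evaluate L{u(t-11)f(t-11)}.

Time shift theorem: L{u(t-a)f(t-a)} = e^(-as)F(s). Here a=11, F(s) = 120/s^6, so L{u(t-11)f(t-11)} = e^(-11s)·120/s^6

Final answer: e^(-11s)·120/s^6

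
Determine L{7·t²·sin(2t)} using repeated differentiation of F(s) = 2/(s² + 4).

F(s) = 2/(s² + 4). F'(s) = -4s/(s² + 4)². F''(s) = -4(4 - 3s²)/(s² + 4)³ = (12s² - 16)/(s² + 4)³. So L{t²·sin(2t)} = (-1)² F''(s) = (12s² - 16)/(s² + 4)³. Then L{7·t²·sin(2t)} = 7·(12s² - 16)/(s² + 4)³ = (84s² - 112)/(s² + 4)³

Final answer: (84s² - 112)/(s² + 4)³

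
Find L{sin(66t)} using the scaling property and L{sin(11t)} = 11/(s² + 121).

Using L{f(at)} = (1/a)F(s/a) with a=6: L{sin(66t)} = (1/6) · 11/((s/6)² + 121) = (1/6) · 11·36/(s² + 4356) = 66/(s² + 4356)

Final answer: 66/(s² + 4356)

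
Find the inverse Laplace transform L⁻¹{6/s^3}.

L⁻¹{n!/s^(n+1)} = t^n with n=2. So L⁻¹{2/s^3} = t^2, and L⁻¹{6/s^3} = (6/2)·t^2 = 3·t^2

Final answer: 3·t^2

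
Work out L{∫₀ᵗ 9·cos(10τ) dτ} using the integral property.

L{∫₀ᵗ f(τ)dτ} = F(s)/s with F(s) = 9s/(s² + 100), so the result is (9s/(s² + 100))/s = 9/(s² + 100)

Final answer: 9/(s² + 100)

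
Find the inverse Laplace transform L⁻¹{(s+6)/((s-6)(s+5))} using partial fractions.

Using partial fractions, f(t) = (12e^(6t) - e^(-5t))/11

Final answer: (12e^(6t) - e^(-5t))/11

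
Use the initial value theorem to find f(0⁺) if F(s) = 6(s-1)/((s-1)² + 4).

f(0⁺) = lim_{s→∞} sF(s) = lim_{s→∞} 6s(s-1)/((s-1)² + 4) = 6

Final answer: 6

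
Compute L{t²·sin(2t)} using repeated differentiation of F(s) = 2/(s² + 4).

F(s) = 2/(s² + 4). F'(s) = -4s/(s² + 4)². F''(s) = -4(4 - 3s²)/(s² + 4)³ = (12s² - 16)/(s² + 4)³. So L{t²·sin(2t)} = (-1)² F''(s) = (12s² - 16)/(s² + 4)³

Final answer: (12s² - 16)/(s² + 4)³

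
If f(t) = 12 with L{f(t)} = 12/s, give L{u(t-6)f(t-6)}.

Time shift theorem: L{u(t-a)f(t-a)} = e^(-as)F(s). Here a=6, F(s) = 12/s, so L{u(t-6)f(t-6)} = e^(-6s)·12/s

Final answer: e^(-6s)·12/s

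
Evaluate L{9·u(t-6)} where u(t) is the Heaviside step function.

L{u(t-a)} = e^(-as)/s. Here a=6, so L{u(t-6)} = e^(-6s)/s, and L{9·u(t-6)} = 9·e^(-6s)/s

Final answer: 9·e^(-6s)/s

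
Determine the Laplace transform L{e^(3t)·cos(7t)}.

L{e^(at)·cos(ωt)} = (s-a)/((s-a)² + ω²), so L{e^(3t)·cos(7t)} = (s-3)/((s-3)² + 49)

Final answer: (s-3)/((s-3)² + 49)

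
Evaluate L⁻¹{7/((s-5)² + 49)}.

Form: b/((s-a)² + b²) → e^(at)sin(bt). With a=5, b=7

Final answer: e^(5t)·sin(7t)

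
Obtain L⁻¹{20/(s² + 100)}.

This is the form c·a/(s² + a²) with a = 10, c = 2. L⁻¹ = 2·sin(10t)

Final answer: 2·sin(10t)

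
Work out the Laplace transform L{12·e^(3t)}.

L{e^(at)} = 1/(s-a), so L{e^(3t)} = 1/(s-3). Then L{12·e^(3t)} = 12/(s-3)

Final answer: 12/(s-3)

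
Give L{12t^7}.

L{t^n} = n!/s^(n+1). So L{12t^7} = 12·7!/s^8 = 60480/s^8

Final answer: 60480/s^8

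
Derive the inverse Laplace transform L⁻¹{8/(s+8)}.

L⁻¹{1/(s-a)} = e^(at), so L⁻¹{1/(s+8)} = e^(-8t), and L⁻¹{8/(s+8)} = 8·e^(-8t)

Final answer: 8·e^(-8t)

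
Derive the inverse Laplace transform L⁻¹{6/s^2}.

L⁻¹{n!/s^(n+1)} = t^n with n=1. So L⁻¹{1/s^2} = t, and L⁻¹{6/s^2} = (6/1)·t = 6·t

Final answer: 6·t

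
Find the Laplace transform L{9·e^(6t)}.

L{e^(at)} = 1/(s-a), so L{e^(6t)} = 1/(s-6). Then L{9·e^(6t)} = 9/(s-6)

Final answer: 9/(s-6)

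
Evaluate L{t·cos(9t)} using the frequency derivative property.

L{cos(9t)} = s/(s² + 81). Derivative: d/ds[s/(s² + 81)] = [(s² + 81) - s·2s]/(s² + 81)² = (81 - s²)/(s² + 81)². So L{t·cos(9t)} = -F'(s) = (s² - 81)/(s² + 81)²

Final answer: (s² - 81)/(s² + 81)²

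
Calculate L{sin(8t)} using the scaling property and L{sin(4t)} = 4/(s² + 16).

Using L{f(at)} = (1/a)F(s/a) with a=2: L{sin(8t)} = (1/2) · 4/((s/2)² + 16) = (1/2) · 4·4/(s² + 64) = 8/(s² + 64)

Final answer: 8/(s² + 64)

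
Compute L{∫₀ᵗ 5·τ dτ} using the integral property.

L{∫₀ᵗ f(τ)dτ} = F(s)/s with f(t) = 5t. F(s) = 5/s^2, so L{∫₀ᵗ 5·τ dτ} = (5/s^2)/s = 5/s^3. (Check: ∫₀ᵗ 5·τ dτ = 5t^2/2.)

Final answer: 5/s^3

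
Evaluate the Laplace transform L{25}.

L{25} = 25 · L{1} = 25/s

Final answer: 25/s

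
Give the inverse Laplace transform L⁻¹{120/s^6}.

L⁻¹{n!/s^(n+1)} = t^n with n=5. So L⁻¹{120/s^6} = t^5

Final answer: t^5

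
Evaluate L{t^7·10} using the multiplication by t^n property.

L{10} = 10/s. d^1/ds^1[1/s] = -1/s². d^2/ds^2[1/s] = 2/s^3. d^3/ds^3[1/s] = -6/s^4. d^4/ds^4[1/s] = 24/s^5. d^5/ds^5[1/s] = -120/s^6. d^6/ds^6[1/s] = 720/s^7. d^7/ds^7[1/s] = -5040/s^8. So L{t^7} = (-1)^{7}·-5040/s^8 = 5040/s^8. Then L{t^7·10} = 10·5040/s^8 = 50400/s^8

Final answer: 50400/s^8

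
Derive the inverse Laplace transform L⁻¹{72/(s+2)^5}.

L⁻¹{n!/(s-a)^(n+1)} = t^n·e^(at) with n=4, a=-2. So L⁻¹{24/(s+2)^5} = t^4·e^(-2t), and L⁻¹{72/(s+2)^5} = (72/24)·t^4·e^(-2t) = 3·t^4·e^(-2t)

Final answer: 3·t^4·e^(-2t)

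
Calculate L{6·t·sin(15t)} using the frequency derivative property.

L{sin(15t)} = 15/(s² + 225). By L{t·f(t)} = -F'(s): -d/ds[15/(s² + 225)] = -(15)·(-2s)/(s² + 225)² = 30s/(s² + 225)². Then L{6·t·sin(15t)} = 6·30s/(s² + 225)² = 180s/(s² + 225)²

Final answer: 180s/(s² + 225)²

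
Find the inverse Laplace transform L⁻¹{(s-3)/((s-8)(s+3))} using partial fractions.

Using partial fractions, f(t) = (5e^(8t) + 6e^(-3t))/11

Final answer: (5e^(8t) + 6e^(-3t))/11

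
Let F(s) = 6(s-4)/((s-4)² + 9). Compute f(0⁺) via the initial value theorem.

f(0⁺) = lim_{s→∞} sF(s) = lim_{s→∞} 6s(s-4)/((s-4)² + 9) = 6

Final answer: 6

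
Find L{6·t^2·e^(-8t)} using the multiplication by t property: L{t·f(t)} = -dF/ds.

Using L{t^n·e^(at)} = n!/(s-a)^(n+1), L{t^2·e^(-8t)} = 2/(s+8)^3, so L{6·t^2·e^(-8t)} = 6·2/(s+8)^3 = 12/(s+8)^3

Final answer: 12/(s+8)^3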